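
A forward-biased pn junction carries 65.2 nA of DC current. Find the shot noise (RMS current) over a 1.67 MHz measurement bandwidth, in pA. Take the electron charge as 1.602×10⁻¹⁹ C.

187 pA

I_n = √(2qI·B)
2qI·B = 2 × 1.602×10⁻¹⁹ × 6.52×10⁻⁸ × 1.67×10⁶ = 3.49×10⁻²⁰ A²
I_n = √(3.49×10⁻²⁰) = 1.87×10⁻¹⁰ A = 187 pA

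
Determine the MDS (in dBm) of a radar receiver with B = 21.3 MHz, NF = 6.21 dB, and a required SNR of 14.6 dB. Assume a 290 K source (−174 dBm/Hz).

Sensitivity = −174 + 10 log₁₀(B) + NF + SNR_min
= −174 + 73.28 + 6.21 + 14.6
= −79.91 dBm → −79.9 dBm

−79.9 dBm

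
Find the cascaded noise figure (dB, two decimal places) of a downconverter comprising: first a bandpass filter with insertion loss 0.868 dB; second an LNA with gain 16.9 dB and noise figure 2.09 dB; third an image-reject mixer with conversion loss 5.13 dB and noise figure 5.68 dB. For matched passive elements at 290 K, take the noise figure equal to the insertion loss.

3.10 dB

Convert to linear (a loss of L dB is a gain of −L dB): F_i = 10^(NF_i/10), G_i = 10^(G_i,dB/10)
  Stage 1: F_1 = 10^(0.868/10) = 1.221, G_1 = 10^(−0.868/10) = 0.8188
  Stage 2: F_2 = 10^(2.09/10) = 1.618, G_2 = 10^(16.9/10) = 48.98
  Stage 3: F_3 = 10^(5.68/10) = 3.698, G_3 = 10^(−5.13/10) = 0.3069
Friis cascade:
  F = 1.221 + (1.618 − 1)/0.8188 + (3.698 − 1)/40.11 = 2.043
NF = 10 log₁₀(2.043) = 3.10 dB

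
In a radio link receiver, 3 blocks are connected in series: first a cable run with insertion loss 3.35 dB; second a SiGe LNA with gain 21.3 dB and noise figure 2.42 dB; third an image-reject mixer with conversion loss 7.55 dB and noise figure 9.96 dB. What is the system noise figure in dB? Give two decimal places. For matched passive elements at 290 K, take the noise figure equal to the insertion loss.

Convert to linear (a loss of L dB is a gain of −L dB): F_i = 10^(NF_i/10), G_i = 10^(G_i,dB/10)
  Stage 1: F_1 = 10^(3.35/10) = 2.163, G_1 = 10^(−3.35/10) = 0.4624
  Stage 2: F_2 = 10^(2.42/10) = 1.746, G_2 = 10^(21.3/10) = 134.9
  Stage 3: F_3 = 10^(9.96/10) = 9.908, G_3 = 10^(−7.55/10) = 0.1758
Friis cascade:
  F = 2.163 + (1.746 − 1)/0.4624 + (9.908 − 1)/62.37 = 3.919
NF = 10 log₁₀(3.919) = 5.93 dB

5.93 dB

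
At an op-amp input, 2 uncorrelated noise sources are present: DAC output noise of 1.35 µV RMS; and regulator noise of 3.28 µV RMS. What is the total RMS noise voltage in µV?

3.55 µV

Uncorrelated sources add in power (mean-square): V_tot = √(ΣV_i²)
V_tot = √[(1.35×10⁻⁶)² + (3.28×10⁻⁶)²] = 3.55×10⁻⁶ V = 3.55 µV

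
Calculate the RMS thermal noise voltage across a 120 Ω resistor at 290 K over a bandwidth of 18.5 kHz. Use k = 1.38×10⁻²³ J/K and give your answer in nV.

V_n = √(4kTRB)
4kTRB = 4 × 1.38×10⁻²³ × 290 × 1.20×10² × 1.85×10⁴ = 3.55×10⁻¹⁴ V²
V_n = √(3.55×10⁻¹⁴) = 1.89×10⁻⁷ V = 189 nV

189 nV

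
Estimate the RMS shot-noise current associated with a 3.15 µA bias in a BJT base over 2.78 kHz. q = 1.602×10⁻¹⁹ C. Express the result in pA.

53.0 pA

I_n = √(2qI·B)
2qI·B = 2 × 1.602×10⁻¹⁹ × 3.15×10⁻⁶ × 2.78×10³ = 2.81×10⁻²¹ A²
I_n = √(2.81×10⁻²¹) = 5.30×10⁻¹¹ A = 53.0 pA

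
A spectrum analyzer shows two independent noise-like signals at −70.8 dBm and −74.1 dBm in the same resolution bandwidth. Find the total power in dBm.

−69.1 dBm

Convert to linear, add, convert back:
P₁ = 8.32×10⁻¹¹ W, P₂ = 3.89×10⁻¹¹ W
P_tot = 1.22×10⁻¹⁰ W → 10 log₁₀(P_tot / 10⁻³) = −69.1 dBm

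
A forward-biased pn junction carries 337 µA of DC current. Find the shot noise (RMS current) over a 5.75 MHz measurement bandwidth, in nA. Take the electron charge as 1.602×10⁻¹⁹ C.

I_n = √(2qI·B)
2qI·B = 2 × 1.602×10⁻¹⁹ × 3.37×10⁻⁴ × 5.75×10⁶ = 6.21×10⁻¹⁶ A²
I_n = √(6.21×10⁻¹⁶) = 2.49×10⁻⁸ A = 24.9 nA

24.9 nA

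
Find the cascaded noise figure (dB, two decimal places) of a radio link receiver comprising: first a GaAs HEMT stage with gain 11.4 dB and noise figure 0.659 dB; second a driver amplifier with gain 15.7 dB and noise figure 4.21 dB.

1.08 dB

Convert to linear (a loss of L dB is a gain of −L dB): F_i = 10^(NF_i/10), G_i = 10^(G_i,dB/10)
  Stage 1: F_1 = 10^(0.659/10) = 1.164, G_1 = 10^(11.4/10) = 13.80
  Stage 2: F_2 = 10^(4.21/10) = 2.636, G_2 = 10^(15.7/10) = 37.15
Friis cascade:
  F = 1.164 + (2.636 − 1)/13.80 = 1.282
NF = 10 log₁₀(1.282) = 1.08 dB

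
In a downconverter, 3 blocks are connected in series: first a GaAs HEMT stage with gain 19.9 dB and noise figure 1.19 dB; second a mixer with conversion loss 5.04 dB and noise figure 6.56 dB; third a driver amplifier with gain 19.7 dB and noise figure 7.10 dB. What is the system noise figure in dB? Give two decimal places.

Convert to linear (a loss of L dB is a gain of −L dB): F_i = 10^(NF_i/10), G_i = 10^(G_i,dB/10)
  Stage 1: F_1 = 10^(1.19/10) = 1.315, G_1 = 10^(19.9/10) = 97.72
  Stage 2: F_2 = 10^(6.56/10) = 4.529, G_2 = 10^(−5.04/10) = 0.3133
  Stage 3: F_3 = 10^(7.10/10) = 5.129, G_3 = 10^(19.7/10) = 93.33
Friis cascade:
  F = 1.315 + (4.529 − 1)/97.72 + (5.129 − 1)/30.62 = 1.486
NF = 10 log₁₀(1.486) = 1.72 dB

1.72 dB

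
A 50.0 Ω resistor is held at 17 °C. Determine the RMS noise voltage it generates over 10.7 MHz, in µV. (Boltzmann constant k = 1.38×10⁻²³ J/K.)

T = 17 °C + 273.15 = 290.15 K
V_n = √(4kTRB)
4kTRB = 4 × 1.38×10⁻²³ × 290.15 × 5.00×10¹ × 1.07×10⁷ = 8.57×10⁻¹² V²
V_n = √(8.57×10⁻¹²) = 2.93×10⁻⁶ V = 2.93 µV

2.93 µV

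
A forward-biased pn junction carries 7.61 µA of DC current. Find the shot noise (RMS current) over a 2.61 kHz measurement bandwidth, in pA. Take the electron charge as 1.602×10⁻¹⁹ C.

79.8 pA

I_n = √(2qI·B)
2qI·B = 2 × 1.602×10⁻¹⁹ × 7.61×10⁻⁶ × 2.61×10³ = 6.36×10⁻²¹ A²
I_n = √(6.36×10⁻²¹) = 7.98×10⁻¹¹ A = 79.8 pA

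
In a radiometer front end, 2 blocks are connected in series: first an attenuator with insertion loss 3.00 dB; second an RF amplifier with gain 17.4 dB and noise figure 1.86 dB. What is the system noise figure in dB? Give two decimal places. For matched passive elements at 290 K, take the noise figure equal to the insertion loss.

4.86 dB

Convert to linear (a loss of L dB is a gain of −L dB): F_i = 10^(NF_i/10), G_i = 10^(G_i,dB/10)
  Stage 1: F_1 = 10^(3.00/10) = 1.995, G_1 = 10^(−3.00/10) = 0.5012
  Stage 2: F_2 = 10^(1.86/10) = 1.535, G_2 = 10^(17.4/10) = 54.95
Friis cascade:
  F = 1.995 + (1.535 − 1)/0.5012 = 3.062
NF = 10 log₁₀(3.062) = 4.86 dB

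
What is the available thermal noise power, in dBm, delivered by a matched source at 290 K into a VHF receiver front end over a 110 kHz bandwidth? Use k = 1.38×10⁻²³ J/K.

P_n = kTB = 1.38×10⁻²³ × 290 × 1.10×10⁵ = 4.40×10⁻¹⁶ W
In dBm: 10 log₁₀(4.40×10⁻¹⁶ / 10⁻³) = −123.6 dBm

−123.6 dBm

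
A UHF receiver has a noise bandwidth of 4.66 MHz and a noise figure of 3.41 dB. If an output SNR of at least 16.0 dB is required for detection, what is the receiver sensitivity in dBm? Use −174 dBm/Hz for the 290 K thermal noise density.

Sensitivity = −174 + 10 log₁₀(B) + NF + SNR_min
= −174 + 66.68 + 3.41 + 16.0
= −87.91 dBm → −87.9 dBm

−87.9 dBm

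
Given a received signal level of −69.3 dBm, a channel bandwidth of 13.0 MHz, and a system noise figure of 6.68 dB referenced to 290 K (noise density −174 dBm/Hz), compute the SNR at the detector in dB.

26.9 dB

Noise floor: N = −174 + 10 log₁₀(B) + NF
10 log₁₀(1.30×10⁷) = 71.14 dB
N = −174 + 71.14 + 6.68 = −96.18 dBm
SNR = P_sig − N = −69.3 − (−96.18) = 26.88 dB → 26.9 dB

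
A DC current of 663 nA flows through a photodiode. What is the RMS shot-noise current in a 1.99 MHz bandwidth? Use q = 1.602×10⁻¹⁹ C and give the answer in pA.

650 pA

I_n = √(2qI·B)
2qI·B = 2 × 1.602×10⁻¹⁹ × 6.63×10⁻⁷ × 1.99×10⁶ = 4.23×10⁻¹⁹ A²
I_n = √(4.23×10⁻¹⁹) = 6.50×10⁻¹⁰ A = 650 pA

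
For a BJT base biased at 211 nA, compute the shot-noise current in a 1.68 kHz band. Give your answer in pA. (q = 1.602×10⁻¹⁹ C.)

I_n = √(2qI·B)
2qI·B = 2 × 1.602×10⁻¹⁹ × 2.11×10⁻⁷ × 1.68×10³ = 1.14×10⁻²² A²
I_n = √(1.14×10⁻²²) = 1.07×10⁻¹¹ A = 10.7 pA

10.7 pA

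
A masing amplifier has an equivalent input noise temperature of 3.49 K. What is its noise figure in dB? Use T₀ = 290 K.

F = 1 + T_e/T₀ = 1 + 3.49/290 = 1.01203
NF = 10 log₁₀(1.01203) = 0.052 dB

0.052 dB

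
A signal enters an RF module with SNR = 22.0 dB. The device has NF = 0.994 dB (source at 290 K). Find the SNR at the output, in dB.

By definition F = SNR_in/SNR_out, so in dB: SNR_out = SNR_in − NF
SNR_out = 22.0 − 0.994 = 21.006 dB

21.006 dB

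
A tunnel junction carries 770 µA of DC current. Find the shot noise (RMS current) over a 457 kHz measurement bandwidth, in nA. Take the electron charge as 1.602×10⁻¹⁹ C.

10.6 nA

I_n = √(2qI·B)
2qI·B = 2 × 1.602×10⁻¹⁹ × 7.70×10⁻⁴ × 4.57×10⁵ = 1.13×10⁻¹⁶ A²
I_n = √(1.13×10⁻¹⁶) = 1.06×10⁻⁸ A = 10.6 nA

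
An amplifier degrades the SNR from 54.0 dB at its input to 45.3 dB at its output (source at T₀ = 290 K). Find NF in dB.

NF (dB) = SNR_in(dB) − SNR_out(dB) when the source is at T₀
NF = 54.0 − 45.3 = 8.7 dB

8.7 dB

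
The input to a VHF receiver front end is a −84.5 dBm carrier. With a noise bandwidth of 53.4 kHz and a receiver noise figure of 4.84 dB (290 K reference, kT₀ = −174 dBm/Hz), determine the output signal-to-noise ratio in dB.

Noise floor: N = −174 + 10 log₁₀(B) + NF
10 log₁₀(5.34×10⁴) = 47.28 dB
N = −174 + 47.28 + 4.84 = −121.88 dBm
SNR = P_sig − N = −84.5 − (−121.88) = 37.38 dB → 37.4 dB

37.4 dB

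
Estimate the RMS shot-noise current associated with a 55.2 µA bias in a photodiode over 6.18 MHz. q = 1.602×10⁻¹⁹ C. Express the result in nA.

I_n = √(2qI·B)
2qI·B = 2 × 1.602×10⁻¹⁹ × 5.52×10⁻⁵ × 6.18×10⁶ = 1.09×10⁻¹⁶ A²
I_n = √(1.09×10⁻¹⁶) = 1.05×10⁻⁸ A = 10.5 nA

10.5 nA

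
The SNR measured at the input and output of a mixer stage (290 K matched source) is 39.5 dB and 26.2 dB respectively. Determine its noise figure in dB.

NF (dB) = SNR_in(dB) − SNR_out(dB) when the source is at T₀
NF = 39.5 − 26.2 = 13.3 dB

13.3 dB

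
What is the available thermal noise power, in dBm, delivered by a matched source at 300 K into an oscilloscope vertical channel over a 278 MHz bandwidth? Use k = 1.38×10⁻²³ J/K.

−89.4 dBm

P_n = kTB = 1.38×10⁻²³ × 300 × 2.78×10⁸ = 1.15×10⁻¹² W
In dBm: 10 log₁₀(1.15×10⁻¹² / 10⁻³) = −89.4 dBm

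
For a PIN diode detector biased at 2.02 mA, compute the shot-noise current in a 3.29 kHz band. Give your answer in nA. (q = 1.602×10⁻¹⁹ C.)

1.46 nA

I_n = √(2qI·B)
2qI·B = 2 × 1.602×10⁻¹⁹ × 2.02×10⁻³ × 3.29×10³ = 2.13×10⁻¹⁸ A²
I_n = √(2.13×10⁻¹⁸) = 1.46×10⁻⁹ A = 1.46 nA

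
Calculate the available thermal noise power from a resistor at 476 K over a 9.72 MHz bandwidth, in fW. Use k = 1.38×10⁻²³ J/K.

63.8 fW

P_n = kTB = 1.38×10⁻²³ × 476 × 9.72×10⁶ = 6.38×10⁻¹⁴ W = 63.8 fW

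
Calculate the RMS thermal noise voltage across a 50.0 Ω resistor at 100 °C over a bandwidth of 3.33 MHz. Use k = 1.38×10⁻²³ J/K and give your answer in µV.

1.85 µV

T = 100 °C + 273.15 = 373.15 K
V_n = √(4kTRB)
4kTRB = 4 × 1.38×10⁻²³ × 373.15 × 5.00×10¹ × 3.33×10⁶ = 3.43×10⁻¹² V²
V_n = √(3.43×10⁻¹²) = 1.85×10⁻⁶ V = 1.85 µV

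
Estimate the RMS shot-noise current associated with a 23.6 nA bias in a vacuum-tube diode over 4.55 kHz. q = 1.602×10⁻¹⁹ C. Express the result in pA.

I_n = √(2qI·B)
2qI·B = 2 × 1.602×10⁻¹⁹ × 2.36×10⁻⁸ × 4.55×10³ = 3.44×10⁻²³ A²
I_n = √(3.44×10⁻²³) = 5.87×10⁻¹² A = 5.87 pA

5.87 pA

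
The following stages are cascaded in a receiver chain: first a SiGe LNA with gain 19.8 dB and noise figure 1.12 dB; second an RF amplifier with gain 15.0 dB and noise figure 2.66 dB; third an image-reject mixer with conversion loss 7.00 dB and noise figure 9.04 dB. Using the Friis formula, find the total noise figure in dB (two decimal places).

1.16 dB

Convert to linear (a loss of L dB is a gain of −L dB): F_i = 10^(NF_i/10), G_i = 10^(G_i,dB/10)
  Stage 1: F_1 = 10^(1.12/10) = 1.294, G_1 = 10^(19.8/10) = 95.50
  Stage 2: F_2 = 10^(2.66/10) = 1.845, G_2 = 10^(15.0/10) = 31.62
  Stage 3: F_3 = 10^(9.04/10) = 8.017, G_3 = 10^(−7.00/10) = 0.1995
Friis cascade:
  F = 1.294 + (1.845 − 1)/95.50 + (8.017 − 1)/3020 = 1.305
NF = 10 log₁₀(1.305) = 1.16 dB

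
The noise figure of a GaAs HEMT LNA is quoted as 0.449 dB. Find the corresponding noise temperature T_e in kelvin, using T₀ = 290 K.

F = 10^(0.449/10) = 1.10892
T_e = (F − 1)·T₀ = (1.10892 − 1) × 290 = 31.6 K

31.6 K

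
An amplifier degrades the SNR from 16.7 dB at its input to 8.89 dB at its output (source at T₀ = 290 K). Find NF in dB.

NF (dB) = SNR_in(dB) − SNR_out(dB) when the source is at T₀
NF = 16.7 − 8.89 = 7.81 dB

7.81 dB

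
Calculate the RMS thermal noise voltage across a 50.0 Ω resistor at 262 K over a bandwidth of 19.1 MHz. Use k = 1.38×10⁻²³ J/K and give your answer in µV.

V_n = √(4kTRB)
4kTRB = 4 × 1.38×10⁻²³ × 262 × 5.00×10¹ × 1.91×10⁷ = 1.38×10⁻¹¹ V²
V_n = √(1.38×10⁻¹¹) = 3.72×10⁻⁶ V = 3.72 µV

3.72 µV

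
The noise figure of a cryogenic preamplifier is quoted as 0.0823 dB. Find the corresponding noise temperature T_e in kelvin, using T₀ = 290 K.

5.55 K

F = 10^(0.0823/10) = 1.01913
T_e = (F − 1)·T₀ = (1.01913 − 1) × 290 = 5.55 K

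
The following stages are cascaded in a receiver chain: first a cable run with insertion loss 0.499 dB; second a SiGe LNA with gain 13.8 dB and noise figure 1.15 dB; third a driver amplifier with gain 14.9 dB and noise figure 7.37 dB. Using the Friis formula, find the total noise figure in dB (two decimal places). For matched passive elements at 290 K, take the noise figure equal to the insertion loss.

2.23 dB

Convert to linear (a loss of L dB is a gain of −L dB): F_i = 10^(NF_i/10), G_i = 10^(G_i,dB/10)
  Stage 1: F_1 = 10^(0.499/10) = 1.122, G_1 = 10^(−0.499/10) = 0.8915
  Stage 2: F_2 = 10^(1.15/10) = 1.303, G_2 = 10^(13.8/10) = 23.99
  Stage 3: F_3 = 10^(7.37/10) = 5.458, G_3 = 10^(14.9/10) = 30.90
Friis cascade:
  F = 1.122 + (1.303 − 1)/0.8915 + (5.458 − 1)/21.38 = 1.670
NF = 10 log₁₀(1.670) = 2.23 dB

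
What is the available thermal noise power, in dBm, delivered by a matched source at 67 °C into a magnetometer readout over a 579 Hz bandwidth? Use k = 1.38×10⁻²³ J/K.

−145.7 dBm

T = 67 °C + 273.15 = 340.15 K
P_n = kTB = 1.38×10⁻²³ × 340.15 × 5.79×10² = 2.72×10⁻¹⁸ W
In dBm: 10 log₁₀(2.72×10⁻¹⁸ / 10⁻³) = −145.7 dBm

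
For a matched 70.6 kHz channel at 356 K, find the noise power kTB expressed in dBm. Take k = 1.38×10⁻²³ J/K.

−124.6 dBm

P_n = kTB = 1.38×10⁻²³ × 356 × 7.06×10⁴ = 3.47×10⁻¹⁶ W
In dBm: 10 log₁₀(3.47×10⁻¹⁶ / 10⁻³) = −124.6 dBm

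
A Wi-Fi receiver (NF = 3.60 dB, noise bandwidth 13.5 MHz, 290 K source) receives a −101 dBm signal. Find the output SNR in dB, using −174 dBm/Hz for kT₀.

−1.9 dB

Noise floor: N = −174 + 10 log₁₀(B) + NF
10 log₁₀(1.35×10⁷) = 71.3 dB
N = −174 + 71.3 + 3.60 = −99.10 dBm
SNR = P_sig − N = −101 − (−99.10) = −1.90 dB → −1.9 dB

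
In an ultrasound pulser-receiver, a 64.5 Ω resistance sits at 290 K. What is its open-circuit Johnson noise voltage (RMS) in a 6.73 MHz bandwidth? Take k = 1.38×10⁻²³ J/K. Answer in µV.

V_n = √(4kTRB)
4kTRB = 4 × 1.38×10⁻²³ × 290 × 6.45×10¹ × 6.73×10⁶ = 6.95×10⁻¹² V²
V_n = √(6.95×10⁻¹²) = 2.64×10⁻⁶ V = 2.64 µV

2.64 µV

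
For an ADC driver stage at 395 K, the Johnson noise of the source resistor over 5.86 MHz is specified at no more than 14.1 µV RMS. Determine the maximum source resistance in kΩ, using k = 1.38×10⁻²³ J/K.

1.56 kΩ

Johnson–Nyquist: V_n = √(4kTRB) ⇒ R = V_n² / (4kTB)
4kTB = 4 × 1.38×10⁻²³ × 395 × 5.86×10⁶ = 1.28×10⁻¹³
R = (1.41×10⁻⁵)² / 1.28×10⁻¹³ = 1.56×10³ Ω = 1.56 kΩ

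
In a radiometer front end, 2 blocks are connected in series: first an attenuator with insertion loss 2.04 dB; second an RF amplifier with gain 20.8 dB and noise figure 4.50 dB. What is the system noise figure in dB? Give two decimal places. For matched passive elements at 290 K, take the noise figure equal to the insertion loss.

6.54 dB

Convert to linear (a loss of L dB is a gain of −L dB): F_i = 10^(NF_i/10), G_i = 10^(G_i,dB/10)
  Stage 1: F_1 = 10^(2.04/10) = 1.600, G_1 = 10^(−2.04/10) = 0.6252
  Stage 2: F_2 = 10^(4.50/10) = 2.818, G_2 = 10^(20.8/10) = 120.2
Friis cascade:
  F = 1.600 + (2.818 − 1)/0.6252 = 4.508
NF = 10 log₁₀(4.508) = 6.54 dB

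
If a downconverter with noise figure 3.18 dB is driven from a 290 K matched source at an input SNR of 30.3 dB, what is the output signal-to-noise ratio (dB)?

By definition F = SNR_in/SNR_out, so in dB: SNR_out = SNR_in − NF
SNR_out = 30.3 − 3.18 = 27.12 dB

27.12 dB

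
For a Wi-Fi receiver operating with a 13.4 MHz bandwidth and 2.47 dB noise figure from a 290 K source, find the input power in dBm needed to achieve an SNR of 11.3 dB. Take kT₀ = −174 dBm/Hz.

Sensitivity = −174 + 10 log₁₀(B) + NF + SNR_min
= −174 + 71.27 + 2.47 + 11.3
= −88.96 dBm → −89.0 dBm

−89.0 dBm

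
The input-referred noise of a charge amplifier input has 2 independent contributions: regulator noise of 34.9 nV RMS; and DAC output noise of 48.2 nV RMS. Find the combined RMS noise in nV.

Uncorrelated sources add in power (mean-square): V_tot = √(ΣV_i²)
V_tot = √[(3.49×10⁻⁸)² + (4.82×10⁻⁸)²] = 5.95×10⁻⁸ V = 59.5 nV

59.5 nV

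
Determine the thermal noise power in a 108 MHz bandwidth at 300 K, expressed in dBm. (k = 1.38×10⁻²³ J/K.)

P_n = kTB = 1.38×10⁻²³ × 300 × 1.08×10⁸ = 4.47×10⁻¹³ W
In dBm: 10 log₁₀(4.47×10⁻¹³ / 10⁻³) = −93.5 dBm

−93.5 dBm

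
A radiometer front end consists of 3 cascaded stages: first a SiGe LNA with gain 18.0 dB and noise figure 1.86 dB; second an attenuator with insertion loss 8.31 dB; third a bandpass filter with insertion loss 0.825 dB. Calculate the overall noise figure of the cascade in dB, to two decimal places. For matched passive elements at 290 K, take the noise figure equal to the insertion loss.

Convert to linear (a loss of L dB is a gain of −L dB): F_i = 10^(NF_i/10), G_i = 10^(G_i,dB/10)
  Stage 1: F_1 = 10^(1.86/10) = 1.535, G_1 = 10^(18.0/10) = 63.10
  Stage 2: F_2 = 10^(8.31/10) = 6.776, G_2 = 10^(−8.31/10) = 0.1476
  Stage 3: F_3 = 10^(0.825/10) = 1.209, G_3 = 10^(−0.825/10) = 0.8270
Friis cascade:
  F = 1.535 + (6.776 − 1)/63.10 + (1.209 − 1)/9.311 = 1.649
NF = 10 log₁₀(1.649) = 2.17 dB

2.17 dB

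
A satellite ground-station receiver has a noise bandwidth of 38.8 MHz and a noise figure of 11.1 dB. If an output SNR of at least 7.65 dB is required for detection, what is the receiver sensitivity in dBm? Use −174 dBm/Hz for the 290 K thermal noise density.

−79.4 dBm

Sensitivity = −174 + 10 log₁₀(B) + NF + SNR_min
= −174 + 75.89 + 11.1 + 7.65
= −79.36 dBm → −79.4 dBm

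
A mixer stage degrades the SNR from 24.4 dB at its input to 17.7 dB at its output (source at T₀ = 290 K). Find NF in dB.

6.7 dB

NF (dB) = SNR_in(dB) − SNR_out(dB) when the source is at T₀
NF = 24.4 − 17.7 = 6.7 dB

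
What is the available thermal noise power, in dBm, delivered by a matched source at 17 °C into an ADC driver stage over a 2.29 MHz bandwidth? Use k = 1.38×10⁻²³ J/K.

T = 17 °C + 273.15 = 290.15 K
P_n = kTB = 1.38×10⁻²³ × 290.15 × 2.29×10⁶ = 9.17×10⁻¹⁵ W
In dBm: 10 log₁₀(9.17×10⁻¹⁵ / 10⁻³) = −110.4 dBm

−110.4 dBm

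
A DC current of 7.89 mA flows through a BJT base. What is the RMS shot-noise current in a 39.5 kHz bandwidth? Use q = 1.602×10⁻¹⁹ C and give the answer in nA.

9.99 nA

I_n = √(2qI·B)
2qI·B = 2 × 1.602×10⁻¹⁹ × 7.89×10⁻³ × 3.95×10⁴ = 9.99×10⁻¹⁷ A²
I_n = √(9.99×10⁻¹⁷) = 9.99×10⁻⁹ A = 9.99 nA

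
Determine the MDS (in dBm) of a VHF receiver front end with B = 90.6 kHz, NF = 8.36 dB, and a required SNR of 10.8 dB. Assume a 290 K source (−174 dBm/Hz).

−105.3 dBm

Sensitivity = −174 + 10 log₁₀(B) + NF + SNR_min
= −174 + 49.57 + 8.36 + 10.8
= −105.27 dBm → −105.3 dBm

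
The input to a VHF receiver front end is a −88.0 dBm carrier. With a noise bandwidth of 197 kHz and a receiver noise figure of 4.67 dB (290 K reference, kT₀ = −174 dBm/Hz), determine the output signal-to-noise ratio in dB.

28.4 dB

Noise floor: N = −174 + 10 log₁₀(B) + NF
10 log₁₀(1.97×10⁵) = 52.94 dB
N = −174 + 52.94 + 4.67 = −116.39 dBm
SNR = P_sig − N = −88.0 − (−116.39) = 28.39 dB → 28.4 dB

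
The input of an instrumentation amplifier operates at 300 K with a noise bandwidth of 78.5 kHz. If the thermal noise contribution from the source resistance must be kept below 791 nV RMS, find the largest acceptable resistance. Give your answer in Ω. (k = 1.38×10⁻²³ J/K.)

Johnson–Nyquist: V_n = √(4kTRB) ⇒ R = V_n² / (4kTB)
4kTB = 4 × 1.38×10⁻²³ × 300 × 7.85×10⁴ = 1.30×10⁻¹⁵
R = (7.91×10⁻⁷)² / 1.30×10⁻¹⁵ = 4.81×10² Ω = 481 Ω

481 Ω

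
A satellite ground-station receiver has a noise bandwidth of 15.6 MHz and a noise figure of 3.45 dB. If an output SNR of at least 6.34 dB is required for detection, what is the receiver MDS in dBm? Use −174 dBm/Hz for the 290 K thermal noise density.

Sensitivity = −174 + 10 log₁₀(B) + NF + SNR_min
= −174 + 71.93 + 3.45 + 6.34
= −92.28 dBm → −92.3 dBm

−92.3 dBm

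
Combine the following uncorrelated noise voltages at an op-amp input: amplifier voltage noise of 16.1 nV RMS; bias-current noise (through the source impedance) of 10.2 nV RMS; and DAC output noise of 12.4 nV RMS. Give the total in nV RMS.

22.7 nV

Uncorrelated sources add in power (mean-square): V_tot = √(ΣV_i²)
V_tot = √[(1.61×10⁻⁸)² + (1.02×10⁻⁸)² + (1.24×10⁻⁸)²] = 2.27×10⁻⁸ V = 22.7 nV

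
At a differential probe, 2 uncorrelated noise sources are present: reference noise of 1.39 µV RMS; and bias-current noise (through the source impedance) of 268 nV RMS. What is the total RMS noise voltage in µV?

Uncorrelated sources add in power (mean-square): V_tot = √(ΣV_i²)
V_tot = √[(1.39×10⁻⁶)² + (2.68×10⁻⁷)²] = 1.42×10⁻⁶ V = 1.42 µV

1.42 µV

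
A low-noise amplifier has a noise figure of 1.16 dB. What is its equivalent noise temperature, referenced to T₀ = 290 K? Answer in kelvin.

F = 10^(1.16/10) = 1.30617
T_e = (F − 1)·T₀ = (1.30617 − 1) × 290 = 88.8 K

88.8 K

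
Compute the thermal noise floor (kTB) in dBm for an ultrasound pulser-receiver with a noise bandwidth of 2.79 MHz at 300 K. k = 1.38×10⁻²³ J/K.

−109.4 dBm

P_n = kTB = 1.38×10⁻²³ × 300 × 2.79×10⁶ = 1.16×10⁻¹⁴ W
In dBm: 10 log₁₀(1.16×10⁻¹⁴ / 10⁻³) = −109.4 dBm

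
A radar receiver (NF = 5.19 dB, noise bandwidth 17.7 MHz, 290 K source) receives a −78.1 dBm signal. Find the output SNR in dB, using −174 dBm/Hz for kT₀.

Noise floor: N = −174 + 10 log₁₀(B) + NF
10 log₁₀(1.77×10⁷) = 72.48 dB
N = −174 + 72.48 + 5.19 = −96.33 dBm
SNR = P_sig − N = −78.1 − (−96.33) = 18.23 dB → 18.2 dB

18.2 dB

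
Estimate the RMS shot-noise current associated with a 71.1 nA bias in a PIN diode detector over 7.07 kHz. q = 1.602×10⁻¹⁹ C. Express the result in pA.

I_n = √(2qI·B)
2qI·B = 2 × 1.602×10⁻¹⁹ × 7.11×10⁻⁸ × 7.07×10³ = 1.61×10⁻²² A²
I_n = √(1.61×10⁻²²) = 1.27×10⁻¹¹ A = 12.7 pA

12.7 pA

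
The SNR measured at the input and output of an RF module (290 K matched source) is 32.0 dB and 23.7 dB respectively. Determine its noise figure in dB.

8.3 dB

NF (dB) = SNR_in(dB) − SNR_out(dB) when the source is at T₀
NF = 32.0 − 23.7 = 8.3 dB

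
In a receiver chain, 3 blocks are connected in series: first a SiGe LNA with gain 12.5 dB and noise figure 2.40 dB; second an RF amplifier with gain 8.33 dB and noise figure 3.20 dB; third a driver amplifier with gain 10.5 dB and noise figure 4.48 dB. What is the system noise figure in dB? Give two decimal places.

2.59 dB

Convert to linear (a loss of L dB is a gain of −L dB): F_i = 10^(NF_i/10), G_i = 10^(G_i,dB/10)
  Stage 1: F_1 = 10^(2.40/10) = 1.738, G_1 = 10^(12.5/10) = 17.78
  Stage 2: F_2 = 10^(3.20/10) = 2.089, G_2 = 10^(8.33/10) = 6.808
  Stage 3: F_3 = 10^(4.48/10) = 2.805, G_3 = 10^(10.5/10) = 11.22
Friis cascade:
  F = 1.738 + (2.089 − 1)/17.78 + (2.805 − 1)/121.1 = 1.814
NF = 10 log₁₀(1.814) = 2.59 dB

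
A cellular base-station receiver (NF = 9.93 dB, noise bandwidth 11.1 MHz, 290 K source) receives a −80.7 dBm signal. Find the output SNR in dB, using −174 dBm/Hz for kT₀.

Noise floor: N = −174 + 10 log₁₀(B) + NF
10 log₁₀(1.11×10⁷) = 70.45 dB
N = −174 + 70.45 + 9.93 = −93.62 dBm
SNR = P_sig − N = −80.7 − (−93.62) = 12.92 dB → 12.9 dB

12.9 dB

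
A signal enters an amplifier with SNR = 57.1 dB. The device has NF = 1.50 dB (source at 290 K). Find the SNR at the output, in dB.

55.60 dB

By definition F = SNR_in/SNR_out, so in dB: SNR_out = SNR_in − NF
SNR_out = 57.1 − 1.50 = 55.60 dB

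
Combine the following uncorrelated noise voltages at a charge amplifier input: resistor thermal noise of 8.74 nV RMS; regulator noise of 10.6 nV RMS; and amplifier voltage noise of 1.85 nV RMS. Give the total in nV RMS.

Uncorrelated sources add in power (mean-square): V_tot = √(ΣV_i²)
V_tot = √[(8.74×10⁻⁹)² + (1.06×10⁻⁸)² + (1.85×10⁻⁹)²] = 1.39×10⁻⁸ V = 13.9 nV

13.9 nV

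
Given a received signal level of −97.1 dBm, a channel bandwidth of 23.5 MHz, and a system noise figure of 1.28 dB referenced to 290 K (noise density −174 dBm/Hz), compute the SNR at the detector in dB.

Noise floor: N = −174 + 10 log₁₀(B) + NF
10 log₁₀(2.35×10⁷) = 73.71 dB
N = −174 + 73.71 + 1.28 = −99.01 dBm
SNR = P_sig − N = −97.1 − (−99.01) = 1.91 dB → 1.9 dB

1.9 dB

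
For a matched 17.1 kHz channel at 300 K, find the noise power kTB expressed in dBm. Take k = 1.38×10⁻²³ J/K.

−131.5 dBm

P_n = kTB = 1.38×10⁻²³ × 300 × 1.71×10⁴ = 7.08×10⁻¹⁷ W
In dBm: 10 log₁₀(7.08×10⁻¹⁷ / 10⁻³) = −131.5 dBm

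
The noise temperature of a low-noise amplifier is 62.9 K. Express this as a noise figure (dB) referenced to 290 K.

0.853 dB

F = 1 + T_e/T₀ = 1 + 62.9/290 = 1.2169
NF = 10 log₁₀(1.2169) = 0.853 dB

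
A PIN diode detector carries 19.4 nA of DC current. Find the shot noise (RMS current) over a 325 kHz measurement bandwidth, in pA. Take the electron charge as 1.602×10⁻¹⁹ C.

44.9 pA

I_n = √(2qI·B)
2qI·B = 2 × 1.602×10⁻¹⁹ × 1.94×10⁻⁸ × 3.25×10⁵ = 2.02×10⁻²¹ A²
I_n = √(2.02×10⁻²¹) = 4.49×10⁻¹¹ A = 44.9 pA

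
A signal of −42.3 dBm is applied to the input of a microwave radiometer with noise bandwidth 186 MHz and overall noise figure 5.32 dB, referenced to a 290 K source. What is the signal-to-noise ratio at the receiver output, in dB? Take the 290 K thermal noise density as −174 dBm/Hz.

43.7 dB

Noise floor: N = −174 + 10 log₁₀(B) + NF
10 log₁₀(1.86×10⁸) = 82.7 dB
N = −174 + 82.7 + 5.32 = −85.98 dBm
SNR = P_sig − N = −42.3 − (−85.98) = 43.68 dB → 43.7 dB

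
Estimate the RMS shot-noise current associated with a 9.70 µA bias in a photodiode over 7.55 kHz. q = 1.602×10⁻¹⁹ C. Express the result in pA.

153 pA

I_n = √(2qI·B)
2qI·B = 2 × 1.602×10⁻¹⁹ × 9.70×10⁻⁶ × 7.55×10³ = 2.35×10⁻²⁰ A²
I_n = √(2.35×10⁻²⁰) = 1.53×10⁻¹⁰ A = 153 pA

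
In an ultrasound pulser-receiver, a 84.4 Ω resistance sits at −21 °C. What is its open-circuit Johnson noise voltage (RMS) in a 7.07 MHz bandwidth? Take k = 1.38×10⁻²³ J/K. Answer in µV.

T = −21 °C + 273.15 = 252.15 K
V_n = √(4kTRB)
4kTRB = 4 × 1.38×10⁻²³ × 252.15 × 8.44×10¹ × 7.07×10⁶ = 8.31×10⁻¹² V²
V_n = √(8.31×10⁻¹²) = 2.88×10⁻⁶ V = 2.88 µV

2.88 µV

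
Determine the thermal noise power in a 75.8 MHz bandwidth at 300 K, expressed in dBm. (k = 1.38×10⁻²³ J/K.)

−95.0 dBm

P_n = kTB = 1.38×10⁻²³ × 300 × 7.58×10⁷ = 3.14×10⁻¹³ W
In dBm: 10 log₁₀(3.14×10⁻¹³ / 10⁻³) = −95.0 dBm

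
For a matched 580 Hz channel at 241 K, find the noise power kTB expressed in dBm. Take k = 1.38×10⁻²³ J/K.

P_n = kTB = 1.38×10⁻²³ × 241 × 5.80×10² = 1.93×10⁻¹⁸ W
In dBm: 10 log₁₀(1.93×10⁻¹⁸ / 10⁻³) = −147.1 dBm

−147.1 dBm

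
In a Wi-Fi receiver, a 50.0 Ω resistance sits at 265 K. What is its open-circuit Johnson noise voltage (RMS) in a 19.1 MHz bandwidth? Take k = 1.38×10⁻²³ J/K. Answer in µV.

V_n = √(4kTRB)
4kTRB = 4 × 1.38×10⁻²³ × 265 × 5.00×10¹ × 1.91×10⁷ = 1.40×10⁻¹¹ V²
V_n = √(1.40×10⁻¹¹) = 3.74×10⁻⁶ V = 3.74 µV

3.74 µV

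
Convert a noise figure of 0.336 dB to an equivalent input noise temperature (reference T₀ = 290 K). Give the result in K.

23.3 K

F = 10^(0.336/10) = 1.08044
T_e = (F − 1)·T₀ = (1.08044 − 1) × 290 = 23.3 K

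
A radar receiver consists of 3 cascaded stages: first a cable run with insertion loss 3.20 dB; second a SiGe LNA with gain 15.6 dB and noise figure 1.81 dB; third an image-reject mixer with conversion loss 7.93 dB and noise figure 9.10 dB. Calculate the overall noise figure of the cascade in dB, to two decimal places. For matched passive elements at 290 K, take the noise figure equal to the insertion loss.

5.54 dB

Convert to linear (a loss of L dB is a gain of −L dB): F_i = 10^(NF_i/10), G_i = 10^(G_i,dB/10)
  Stage 1: F_1 = 10^(3.20/10) = 2.089, G_1 = 10^(−3.20/10) = 0.4786
  Stage 2: F_2 = 10^(1.81/10) = 1.517, G_2 = 10^(15.6/10) = 36.31
  Stage 3: F_3 = 10^(9.10/10) = 8.128, G_3 = 10^(−7.93/10) = 0.1611
Friis cascade:
  F = 2.089 + (1.517 − 1)/0.4786 + (8.128 − 1)/17.38 = 3.580
NF = 10 log₁₀(3.580) = 5.54 dB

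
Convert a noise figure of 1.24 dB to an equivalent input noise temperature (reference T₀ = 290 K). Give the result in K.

F = 10^(1.24/10) = 1.33045
T_e = (F − 1)·T₀ = (1.33045 − 1) × 290 = 95.8 K

95.8 K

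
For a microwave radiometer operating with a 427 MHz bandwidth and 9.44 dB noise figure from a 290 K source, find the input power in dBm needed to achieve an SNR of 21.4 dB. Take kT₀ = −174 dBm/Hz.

Sensitivity = −174 + 10 log₁₀(B) + NF + SNR_min
= −174 + 86.3 + 9.44 + 21.4
= −56.86 dBm → −56.9 dBm

−56.9 dBm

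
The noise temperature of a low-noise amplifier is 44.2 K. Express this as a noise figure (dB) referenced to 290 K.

0.616 dB

F = 1 + T_e/T₀ = 1 + 44.2/290 = 1.15241
NF = 10 log₁₀(1.15241) = 0.616 dB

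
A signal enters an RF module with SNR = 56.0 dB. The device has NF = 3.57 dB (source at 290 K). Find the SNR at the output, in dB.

52.43 dB

By definition F = SNR_in/SNR_out, so in dB: SNR_out = SNR_in − NF
SNR_out = 56.0 − 3.57 = 52.43 dB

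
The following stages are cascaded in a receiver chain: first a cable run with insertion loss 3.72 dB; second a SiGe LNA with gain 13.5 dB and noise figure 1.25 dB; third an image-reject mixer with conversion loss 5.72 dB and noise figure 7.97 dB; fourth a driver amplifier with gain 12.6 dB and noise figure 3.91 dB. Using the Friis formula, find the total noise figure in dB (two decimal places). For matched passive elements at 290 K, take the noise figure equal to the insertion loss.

6.30 dB

Convert to linear (a loss of L dB is a gain of −L dB): F_i = 10^(NF_i/10), G_i = 10^(G_i,dB/10)
  Stage 1: F_1 = 10^(3.72/10) = 2.355, G_1 = 10^(−3.72/10) = 0.4246
  Stage 2: F_2 = 10^(1.25/10) = 1.334, G_2 = 10^(13.5/10) = 22.39
  Stage 3: F_3 = 10^(7.97/10) = 6.266, G_3 = 10^(−5.72/10) = 0.2679
  Stage 4: F_4 = 10^(3.91/10) = 2.460, G_4 = 10^(12.6/10) = 18.20
Friis cascade:
  F = 2.355 + (1.334 − 1)/0.4246 + (6.266 − 1)/9.506 + (2.460 − 1)/2.547 = 4.268
NF = 10 log₁₀(4.268) = 6.30 dB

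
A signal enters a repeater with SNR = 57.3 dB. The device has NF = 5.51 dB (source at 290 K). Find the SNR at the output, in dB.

By definition F = SNR_in/SNR_out, so in dB: SNR_out = SNR_in − NF
SNR_out = 57.3 − 5.51 = 51.79 dB

51.79 dB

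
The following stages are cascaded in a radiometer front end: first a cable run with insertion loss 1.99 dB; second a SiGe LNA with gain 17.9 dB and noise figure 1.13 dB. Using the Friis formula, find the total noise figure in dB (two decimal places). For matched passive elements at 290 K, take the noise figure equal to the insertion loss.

3.12 dB

Convert to linear (a loss of L dB is a gain of −L dB): F_i = 10^(NF_i/10), G_i = 10^(G_i,dB/10)
  Stage 1: F_1 = 10^(1.99/10) = 1.581, G_1 = 10^(−1.99/10) = 0.6324
  Stage 2: F_2 = 10^(1.13/10) = 1.297, G_2 = 10^(17.9/10) = 61.66
Friis cascade:
  F = 1.581 + (1.297 − 1)/0.6324 = 2.051
NF = 10 log₁₀(2.051) = 3.12 dB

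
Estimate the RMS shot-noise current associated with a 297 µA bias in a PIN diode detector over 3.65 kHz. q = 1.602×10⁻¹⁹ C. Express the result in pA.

589 pA

I_n = √(2qI·B)
2qI·B = 2 × 1.602×10⁻¹⁹ × 2.97×10⁻⁴ × 3.65×10³ = 3.47×10⁻¹⁹ A²
I_n = √(3.47×10⁻¹⁹) = 5.89×10⁻¹⁰ A = 589 pA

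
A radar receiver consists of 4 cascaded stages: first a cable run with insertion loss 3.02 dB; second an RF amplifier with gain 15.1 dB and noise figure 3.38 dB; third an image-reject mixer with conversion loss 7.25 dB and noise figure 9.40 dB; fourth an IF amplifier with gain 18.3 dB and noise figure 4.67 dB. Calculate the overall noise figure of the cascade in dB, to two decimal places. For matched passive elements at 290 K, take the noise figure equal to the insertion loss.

Convert to linear (a loss of L dB is a gain of −L dB): F_i = 10^(NF_i/10), G_i = 10^(G_i,dB/10)
  Stage 1: F_1 = 10^(3.02/10) = 2.004, G_1 = 10^(−3.02/10) = 0.4989
  Stage 2: F_2 = 10^(3.38/10) = 2.178, G_2 = 10^(15.1/10) = 32.36
  Stage 3: F_3 = 10^(9.40/10) = 8.710, G_3 = 10^(−7.25/10) = 0.1884
  Stage 4: F_4 = 10^(4.67/10) = 2.931, G_4 = 10^(18.3/10) = 67.61
Friis cascade:
  F = 2.004 + (2.178 − 1)/0.4989 + (8.710 − 1)/16.14 + (2.931 − 1)/3.041 = 5.478
NF = 10 log₁₀(5.478) = 7.39 dB

7.39 dB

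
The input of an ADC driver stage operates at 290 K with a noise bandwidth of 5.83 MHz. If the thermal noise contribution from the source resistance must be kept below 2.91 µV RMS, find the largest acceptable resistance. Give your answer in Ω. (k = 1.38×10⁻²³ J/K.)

Johnson–Nyquist: V_n = √(4kTRB) ⇒ R = V_n² / (4kTB)
4kTB = 4 × 1.38×10⁻²³ × 290 × 5.83×10⁶ = 9.33×10⁻¹⁴
R = (2.91×10⁻⁶)² / 9.33×10⁻¹⁴ = 9.07×10¹ Ω = 90.7 Ω

90.7 Ω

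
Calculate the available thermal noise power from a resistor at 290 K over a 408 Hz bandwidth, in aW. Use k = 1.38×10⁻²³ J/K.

1.63 aW

P_n = kTB = 1.38×10⁻²³ × 290 × 4.08×10² = 1.63×10⁻¹⁸ W = 1.63 aW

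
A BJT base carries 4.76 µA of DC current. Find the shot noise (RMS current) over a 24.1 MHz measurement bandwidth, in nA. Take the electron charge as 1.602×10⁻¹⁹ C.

6.06 nA

I_n = √(2qI·B)
2qI·B = 2 × 1.602×10⁻¹⁹ × 4.76×10⁻⁶ × 2.41×10⁷ = 3.68×10⁻¹⁷ A²
I_n = √(3.68×10⁻¹⁷) = 6.06×10⁻⁹ A = 6.06 nA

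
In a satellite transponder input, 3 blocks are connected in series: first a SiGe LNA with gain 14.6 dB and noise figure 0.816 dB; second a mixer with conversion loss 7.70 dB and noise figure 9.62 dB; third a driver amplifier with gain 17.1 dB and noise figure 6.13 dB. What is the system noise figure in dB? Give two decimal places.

Convert to linear (a loss of L dB is a gain of −L dB): F_i = 10^(NF_i/10), G_i = 10^(G_i,dB/10)
  Stage 1: F_1 = 10^(0.816/10) = 1.207, G_1 = 10^(14.6/10) = 28.84
  Stage 2: F_2 = 10^(9.62/10) = 9.162, G_2 = 10^(−7.70/10) = 0.1698
  Stage 3: F_3 = 10^(6.13/10) = 4.102, G_3 = 10^(17.1/10) = 51.29
Friis cascade:
  F = 1.207 + (9.162 − 1)/28.84 + (4.102 − 1)/4.898 = 2.123
NF = 10 log₁₀(2.123) = 3.27 dB

3.27 dB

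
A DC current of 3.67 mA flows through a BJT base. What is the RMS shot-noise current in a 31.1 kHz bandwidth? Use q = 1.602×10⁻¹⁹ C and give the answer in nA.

I_n = √(2qI·B)
2qI·B = 2 × 1.602×10⁻¹⁹ × 3.67×10⁻³ × 3.11×10⁴ = 3.66×10⁻¹⁷ A²
I_n = √(3.66×10⁻¹⁷) = 6.05×10⁻⁹ A = 6.05 nA

6.05 nA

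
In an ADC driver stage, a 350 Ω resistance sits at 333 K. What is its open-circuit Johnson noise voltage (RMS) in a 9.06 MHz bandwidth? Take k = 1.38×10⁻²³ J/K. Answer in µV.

V_n = √(4kTRB)
4kTRB = 4 × 1.38×10⁻²³ × 333 × 3.50×10² × 9.06×10⁶ = 5.83×10⁻¹¹ V²
V_n = √(5.83×10⁻¹¹) = 7.63×10⁻⁶ V = 7.63 µV

7.63 µV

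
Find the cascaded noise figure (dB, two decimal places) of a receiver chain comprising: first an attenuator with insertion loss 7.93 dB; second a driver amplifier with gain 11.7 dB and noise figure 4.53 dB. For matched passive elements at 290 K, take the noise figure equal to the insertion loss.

Convert to linear (a loss of L dB is a gain of −L dB): F_i = 10^(NF_i/10), G_i = 10^(G_i,dB/10)
  Stage 1: F_1 = 10^(7.93/10) = 6.209, G_1 = 10^(−7.93/10) = 0.1611
  Stage 2: F_2 = 10^(4.53/10) = 2.838, G_2 = 10^(11.7/10) = 14.79
Friis cascade:
  F = 6.209 + (2.838 − 1)/0.1611 = 17.62
NF = 10 log₁₀(17.62) = 12.46 dB

12.46 dB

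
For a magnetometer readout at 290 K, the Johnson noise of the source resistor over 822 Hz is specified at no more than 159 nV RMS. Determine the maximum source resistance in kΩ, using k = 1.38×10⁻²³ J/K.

1.92 kΩ

Johnson–Nyquist: V_n = √(4kTRB) ⇒ R = V_n² / (4kTB)
4kTB = 4 × 1.38×10⁻²³ × 290 × 8.22×10² = 1.32×10⁻¹⁷
R = (1.59×10⁻⁷)² / 1.32×10⁻¹⁷ = 1.92×10³ Ω = 1.92 kΩ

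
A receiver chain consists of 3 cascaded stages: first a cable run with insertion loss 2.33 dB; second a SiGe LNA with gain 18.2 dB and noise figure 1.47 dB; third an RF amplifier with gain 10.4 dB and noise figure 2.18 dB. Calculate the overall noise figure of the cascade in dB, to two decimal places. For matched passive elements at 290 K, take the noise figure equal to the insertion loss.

3.83 dB

Convert to linear (a loss of L dB is a gain of −L dB): F_i = 10^(NF_i/10), G_i = 10^(G_i,dB/10)
  Stage 1: F_1 = 10^(2.33/10) = 1.710, G_1 = 10^(−2.33/10) = 0.5848
  Stage 2: F_2 = 10^(1.47/10) = 1.403, G_2 = 10^(18.2/10) = 66.07
  Stage 3: F_3 = 10^(2.18/10) = 1.652, G_3 = 10^(10.4/10) = 10.96
Friis cascade:
  F = 1.710 + (1.403 − 1)/0.5848 + (1.652 − 1)/38.64 = 2.416
NF = 10 log₁₀(2.416) = 3.83 dB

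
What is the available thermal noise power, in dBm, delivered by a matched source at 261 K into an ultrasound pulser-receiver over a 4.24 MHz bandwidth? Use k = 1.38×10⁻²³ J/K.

−108.2 dBm

P_n = kTB = 1.38×10⁻²³ × 261 × 4.24×10⁶ = 1.53×10⁻¹⁴ W
In dBm: 10 log₁₀(1.53×10⁻¹⁴ / 10⁻³) = −108.2 dBm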